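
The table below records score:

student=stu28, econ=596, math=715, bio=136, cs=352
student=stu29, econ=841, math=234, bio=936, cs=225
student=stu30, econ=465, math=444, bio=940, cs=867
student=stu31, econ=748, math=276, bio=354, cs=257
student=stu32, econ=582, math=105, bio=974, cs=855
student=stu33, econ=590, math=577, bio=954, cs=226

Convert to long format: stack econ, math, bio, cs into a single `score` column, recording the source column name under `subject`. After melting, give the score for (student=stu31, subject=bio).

354

Unpivoting turns each (student, wide-column) pair into one long row.
The wide cell at row stu31, column bio holds 354, so the long row (stu31, bio) has score=354.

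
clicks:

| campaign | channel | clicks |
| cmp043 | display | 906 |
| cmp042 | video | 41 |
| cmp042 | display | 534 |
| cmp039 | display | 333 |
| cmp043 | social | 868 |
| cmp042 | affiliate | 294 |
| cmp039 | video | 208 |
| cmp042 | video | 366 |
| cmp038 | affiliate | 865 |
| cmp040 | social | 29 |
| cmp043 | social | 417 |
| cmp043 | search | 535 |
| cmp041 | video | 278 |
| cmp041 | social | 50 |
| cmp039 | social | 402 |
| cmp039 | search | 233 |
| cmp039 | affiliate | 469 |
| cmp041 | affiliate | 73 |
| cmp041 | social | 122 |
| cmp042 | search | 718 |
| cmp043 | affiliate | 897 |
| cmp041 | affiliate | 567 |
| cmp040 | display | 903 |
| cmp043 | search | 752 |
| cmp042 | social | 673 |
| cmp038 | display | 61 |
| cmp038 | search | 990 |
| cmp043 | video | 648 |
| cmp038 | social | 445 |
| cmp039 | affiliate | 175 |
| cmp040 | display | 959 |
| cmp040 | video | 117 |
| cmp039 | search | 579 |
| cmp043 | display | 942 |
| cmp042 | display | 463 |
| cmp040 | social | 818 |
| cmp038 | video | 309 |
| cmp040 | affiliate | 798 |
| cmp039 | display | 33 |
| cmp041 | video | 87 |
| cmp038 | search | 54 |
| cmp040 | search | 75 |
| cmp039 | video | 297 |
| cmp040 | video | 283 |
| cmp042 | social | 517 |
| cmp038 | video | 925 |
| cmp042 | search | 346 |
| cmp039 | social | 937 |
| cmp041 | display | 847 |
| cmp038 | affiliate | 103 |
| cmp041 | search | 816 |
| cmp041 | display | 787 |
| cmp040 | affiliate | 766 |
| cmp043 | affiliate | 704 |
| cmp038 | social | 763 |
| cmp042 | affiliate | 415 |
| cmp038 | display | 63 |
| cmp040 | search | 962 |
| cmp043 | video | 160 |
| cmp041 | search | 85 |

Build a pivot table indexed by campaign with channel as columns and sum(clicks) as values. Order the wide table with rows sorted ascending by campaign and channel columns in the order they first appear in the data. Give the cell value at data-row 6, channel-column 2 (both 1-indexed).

With rows sorted ascending by campaign, row 6 is campaign=cmp043. channel columns in first-appearance order: display, video, social, affiliate, search; column 2 is video.
Long rows with campaign=cmp043, channel=video: 648 + 160 = 808.

808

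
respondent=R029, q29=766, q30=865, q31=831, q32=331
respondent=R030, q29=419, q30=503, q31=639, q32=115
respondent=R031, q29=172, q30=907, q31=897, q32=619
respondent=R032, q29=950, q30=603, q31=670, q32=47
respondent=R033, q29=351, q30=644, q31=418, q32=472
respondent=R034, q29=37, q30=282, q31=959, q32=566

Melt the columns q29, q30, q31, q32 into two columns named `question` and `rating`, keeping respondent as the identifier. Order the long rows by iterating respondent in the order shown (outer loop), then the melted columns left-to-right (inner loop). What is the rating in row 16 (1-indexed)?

47

24 rows total (6 × 4). Row 16: index ⌊(16-1)/4⌋ = 3 into respondent → R032; (16-1) mod 4 = 3 into the melted columns → q32.
So row 16 is (R032, q32, 47); rating = 47.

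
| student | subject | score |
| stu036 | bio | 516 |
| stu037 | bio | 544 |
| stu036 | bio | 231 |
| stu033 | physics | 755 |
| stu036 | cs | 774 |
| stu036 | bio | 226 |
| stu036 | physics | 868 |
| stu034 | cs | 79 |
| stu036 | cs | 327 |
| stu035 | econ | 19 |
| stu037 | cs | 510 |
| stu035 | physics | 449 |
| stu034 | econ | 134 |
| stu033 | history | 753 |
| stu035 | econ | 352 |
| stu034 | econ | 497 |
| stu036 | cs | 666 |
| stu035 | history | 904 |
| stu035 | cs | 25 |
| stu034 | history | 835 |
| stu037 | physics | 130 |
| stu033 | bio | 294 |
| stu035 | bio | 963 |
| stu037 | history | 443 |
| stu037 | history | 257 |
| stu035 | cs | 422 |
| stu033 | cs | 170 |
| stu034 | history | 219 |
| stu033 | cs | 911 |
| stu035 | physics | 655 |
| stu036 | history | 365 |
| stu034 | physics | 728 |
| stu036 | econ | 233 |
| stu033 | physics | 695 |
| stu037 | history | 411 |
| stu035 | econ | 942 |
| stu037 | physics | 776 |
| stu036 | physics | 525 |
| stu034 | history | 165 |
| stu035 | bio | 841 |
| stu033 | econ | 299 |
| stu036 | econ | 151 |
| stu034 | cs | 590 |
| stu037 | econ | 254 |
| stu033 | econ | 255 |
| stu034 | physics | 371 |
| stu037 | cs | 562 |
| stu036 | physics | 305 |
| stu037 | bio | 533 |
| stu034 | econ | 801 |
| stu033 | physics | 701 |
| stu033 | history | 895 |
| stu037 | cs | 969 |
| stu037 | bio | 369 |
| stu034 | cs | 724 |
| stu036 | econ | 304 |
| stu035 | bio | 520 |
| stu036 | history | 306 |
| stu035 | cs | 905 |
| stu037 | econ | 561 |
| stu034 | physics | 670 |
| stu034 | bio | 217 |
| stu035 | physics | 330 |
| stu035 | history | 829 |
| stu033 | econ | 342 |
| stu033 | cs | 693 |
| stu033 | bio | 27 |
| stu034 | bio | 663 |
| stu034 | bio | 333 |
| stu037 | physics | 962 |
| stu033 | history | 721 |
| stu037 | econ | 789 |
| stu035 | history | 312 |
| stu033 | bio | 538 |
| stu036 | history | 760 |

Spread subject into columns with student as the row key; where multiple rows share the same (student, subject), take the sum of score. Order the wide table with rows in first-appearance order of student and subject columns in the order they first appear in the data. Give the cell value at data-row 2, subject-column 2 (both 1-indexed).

With rows in first-appearance order of student, row 2 is student=stu037. subject columns in first-appearance order: bio, physics, cs, econ, history; column 2 is physics.
Long rows with student=stu037, subject=physics: 130 + 776 + 962 = 1868.

1868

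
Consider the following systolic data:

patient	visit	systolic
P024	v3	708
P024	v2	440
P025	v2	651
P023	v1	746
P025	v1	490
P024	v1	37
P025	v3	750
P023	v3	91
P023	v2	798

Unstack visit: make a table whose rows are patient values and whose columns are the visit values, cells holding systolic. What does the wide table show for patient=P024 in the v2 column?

440

Wide layout: rows indexed by patient, columns are the 3 distinct visit values (v3, v2, v1).
Cell (patient=P024, visit=v2) draws from the long row where patient=P024 and visit=v2, which has systolic=440.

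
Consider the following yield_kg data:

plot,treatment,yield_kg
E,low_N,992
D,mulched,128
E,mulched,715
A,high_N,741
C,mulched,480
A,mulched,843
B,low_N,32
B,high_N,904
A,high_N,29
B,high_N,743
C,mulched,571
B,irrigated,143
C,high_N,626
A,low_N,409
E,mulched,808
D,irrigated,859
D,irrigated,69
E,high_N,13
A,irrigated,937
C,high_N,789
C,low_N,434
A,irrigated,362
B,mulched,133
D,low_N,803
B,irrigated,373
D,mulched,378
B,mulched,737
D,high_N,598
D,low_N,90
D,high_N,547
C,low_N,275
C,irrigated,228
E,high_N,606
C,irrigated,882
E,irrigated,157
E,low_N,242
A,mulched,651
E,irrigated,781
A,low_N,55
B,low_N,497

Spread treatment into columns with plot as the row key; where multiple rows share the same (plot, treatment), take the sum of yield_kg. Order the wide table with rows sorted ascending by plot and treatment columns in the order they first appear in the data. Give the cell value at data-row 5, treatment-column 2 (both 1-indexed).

1523

With rows sorted ascending by plot, row 5 is plot=E. treatment columns in first-appearance order: low_N, mulched, high_N, irrigated; column 2 is mulched.
Long rows with plot=E, treatment=mulched: 715 + 808 = 1523.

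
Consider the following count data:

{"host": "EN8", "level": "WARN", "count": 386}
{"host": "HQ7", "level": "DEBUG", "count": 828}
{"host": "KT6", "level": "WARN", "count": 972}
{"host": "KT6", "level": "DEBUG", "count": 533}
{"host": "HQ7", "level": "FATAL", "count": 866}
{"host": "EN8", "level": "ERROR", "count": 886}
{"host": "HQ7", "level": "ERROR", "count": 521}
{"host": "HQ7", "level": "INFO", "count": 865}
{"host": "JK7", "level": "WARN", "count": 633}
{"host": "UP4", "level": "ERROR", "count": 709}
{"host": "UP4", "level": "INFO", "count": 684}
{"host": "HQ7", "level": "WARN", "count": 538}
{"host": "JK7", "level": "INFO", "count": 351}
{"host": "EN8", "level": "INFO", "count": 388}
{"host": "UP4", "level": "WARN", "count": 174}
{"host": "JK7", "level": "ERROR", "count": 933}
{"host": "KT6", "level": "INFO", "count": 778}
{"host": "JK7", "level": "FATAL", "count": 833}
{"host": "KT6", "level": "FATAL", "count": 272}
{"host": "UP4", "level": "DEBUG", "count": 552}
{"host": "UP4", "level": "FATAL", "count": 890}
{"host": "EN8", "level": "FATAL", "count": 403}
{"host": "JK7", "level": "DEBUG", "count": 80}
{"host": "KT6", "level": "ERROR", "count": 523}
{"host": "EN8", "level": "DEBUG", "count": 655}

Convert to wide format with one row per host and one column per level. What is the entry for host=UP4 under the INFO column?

684

Wide layout: rows indexed by host, columns are the 5 distinct level values (WARN, DEBUG, FATAL, ERROR, INFO).
Cell (host=UP4, level=INFO) draws from the long row where host=UP4 and level=INFO, which has count=684.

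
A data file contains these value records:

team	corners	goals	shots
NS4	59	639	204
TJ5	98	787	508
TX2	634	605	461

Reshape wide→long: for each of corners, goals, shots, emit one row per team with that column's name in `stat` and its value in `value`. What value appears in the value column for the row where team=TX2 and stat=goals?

Unpivoting turns each (team, wide-column) pair into one long row.
The wide cell at row TX2, column goals holds 605, so the long row (TX2, goals) has value=605.

605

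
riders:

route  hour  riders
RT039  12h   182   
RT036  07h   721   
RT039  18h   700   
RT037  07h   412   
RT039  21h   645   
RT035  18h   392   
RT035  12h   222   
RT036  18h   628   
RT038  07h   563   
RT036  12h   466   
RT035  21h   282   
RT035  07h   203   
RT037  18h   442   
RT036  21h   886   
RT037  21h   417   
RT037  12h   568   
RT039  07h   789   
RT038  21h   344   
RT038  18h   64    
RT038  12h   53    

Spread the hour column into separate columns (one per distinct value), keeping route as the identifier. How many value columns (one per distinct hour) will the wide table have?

4

4 distinct hour values: 07h, 12h, 18h, 21h.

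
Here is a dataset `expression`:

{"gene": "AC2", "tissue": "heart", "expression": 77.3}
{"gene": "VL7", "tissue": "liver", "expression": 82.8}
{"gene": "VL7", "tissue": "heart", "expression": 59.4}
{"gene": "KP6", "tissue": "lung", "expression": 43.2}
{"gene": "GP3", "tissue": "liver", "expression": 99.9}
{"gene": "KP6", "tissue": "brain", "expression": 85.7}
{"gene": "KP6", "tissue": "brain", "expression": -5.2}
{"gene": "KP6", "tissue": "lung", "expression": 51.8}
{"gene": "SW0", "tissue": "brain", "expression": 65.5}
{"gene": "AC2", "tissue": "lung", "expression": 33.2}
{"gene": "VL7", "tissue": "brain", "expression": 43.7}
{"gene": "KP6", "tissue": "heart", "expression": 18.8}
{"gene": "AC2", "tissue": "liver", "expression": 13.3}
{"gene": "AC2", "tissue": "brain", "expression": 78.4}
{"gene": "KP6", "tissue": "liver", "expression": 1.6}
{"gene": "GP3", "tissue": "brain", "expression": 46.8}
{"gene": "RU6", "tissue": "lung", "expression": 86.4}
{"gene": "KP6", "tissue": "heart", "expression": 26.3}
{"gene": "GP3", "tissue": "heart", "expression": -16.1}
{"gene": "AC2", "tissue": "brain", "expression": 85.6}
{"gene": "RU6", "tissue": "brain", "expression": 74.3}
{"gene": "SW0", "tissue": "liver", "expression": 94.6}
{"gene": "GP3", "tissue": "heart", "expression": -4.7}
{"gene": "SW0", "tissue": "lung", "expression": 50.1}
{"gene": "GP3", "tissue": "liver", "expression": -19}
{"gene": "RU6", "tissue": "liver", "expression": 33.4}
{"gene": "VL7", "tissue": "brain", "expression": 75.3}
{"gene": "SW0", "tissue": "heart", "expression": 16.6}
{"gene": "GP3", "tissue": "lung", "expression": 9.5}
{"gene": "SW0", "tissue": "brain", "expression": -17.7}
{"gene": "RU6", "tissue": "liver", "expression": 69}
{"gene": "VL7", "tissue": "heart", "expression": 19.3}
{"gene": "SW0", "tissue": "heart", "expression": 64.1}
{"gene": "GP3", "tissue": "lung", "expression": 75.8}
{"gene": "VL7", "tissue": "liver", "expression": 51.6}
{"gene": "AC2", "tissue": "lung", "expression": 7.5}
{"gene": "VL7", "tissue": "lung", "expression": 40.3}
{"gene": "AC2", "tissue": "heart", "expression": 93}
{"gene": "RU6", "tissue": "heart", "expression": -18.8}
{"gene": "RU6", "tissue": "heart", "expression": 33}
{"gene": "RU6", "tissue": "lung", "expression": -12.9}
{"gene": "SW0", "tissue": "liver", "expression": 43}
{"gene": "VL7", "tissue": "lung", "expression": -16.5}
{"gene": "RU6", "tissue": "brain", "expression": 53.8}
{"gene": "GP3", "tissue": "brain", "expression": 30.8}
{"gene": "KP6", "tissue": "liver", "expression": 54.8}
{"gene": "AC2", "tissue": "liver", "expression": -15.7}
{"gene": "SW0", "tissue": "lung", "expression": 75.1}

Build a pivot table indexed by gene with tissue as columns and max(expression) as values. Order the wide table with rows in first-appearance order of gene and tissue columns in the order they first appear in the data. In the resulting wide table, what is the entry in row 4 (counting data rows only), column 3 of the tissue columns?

75.8

With rows in first-appearance order of gene, row 4 is gene=GP3. tissue columns in first-appearance order: heart, liver, lung, brain; column 3 is lung.
Long rows with gene=GP3, tissue=lung: max(9.5, 75.8) = 75.8.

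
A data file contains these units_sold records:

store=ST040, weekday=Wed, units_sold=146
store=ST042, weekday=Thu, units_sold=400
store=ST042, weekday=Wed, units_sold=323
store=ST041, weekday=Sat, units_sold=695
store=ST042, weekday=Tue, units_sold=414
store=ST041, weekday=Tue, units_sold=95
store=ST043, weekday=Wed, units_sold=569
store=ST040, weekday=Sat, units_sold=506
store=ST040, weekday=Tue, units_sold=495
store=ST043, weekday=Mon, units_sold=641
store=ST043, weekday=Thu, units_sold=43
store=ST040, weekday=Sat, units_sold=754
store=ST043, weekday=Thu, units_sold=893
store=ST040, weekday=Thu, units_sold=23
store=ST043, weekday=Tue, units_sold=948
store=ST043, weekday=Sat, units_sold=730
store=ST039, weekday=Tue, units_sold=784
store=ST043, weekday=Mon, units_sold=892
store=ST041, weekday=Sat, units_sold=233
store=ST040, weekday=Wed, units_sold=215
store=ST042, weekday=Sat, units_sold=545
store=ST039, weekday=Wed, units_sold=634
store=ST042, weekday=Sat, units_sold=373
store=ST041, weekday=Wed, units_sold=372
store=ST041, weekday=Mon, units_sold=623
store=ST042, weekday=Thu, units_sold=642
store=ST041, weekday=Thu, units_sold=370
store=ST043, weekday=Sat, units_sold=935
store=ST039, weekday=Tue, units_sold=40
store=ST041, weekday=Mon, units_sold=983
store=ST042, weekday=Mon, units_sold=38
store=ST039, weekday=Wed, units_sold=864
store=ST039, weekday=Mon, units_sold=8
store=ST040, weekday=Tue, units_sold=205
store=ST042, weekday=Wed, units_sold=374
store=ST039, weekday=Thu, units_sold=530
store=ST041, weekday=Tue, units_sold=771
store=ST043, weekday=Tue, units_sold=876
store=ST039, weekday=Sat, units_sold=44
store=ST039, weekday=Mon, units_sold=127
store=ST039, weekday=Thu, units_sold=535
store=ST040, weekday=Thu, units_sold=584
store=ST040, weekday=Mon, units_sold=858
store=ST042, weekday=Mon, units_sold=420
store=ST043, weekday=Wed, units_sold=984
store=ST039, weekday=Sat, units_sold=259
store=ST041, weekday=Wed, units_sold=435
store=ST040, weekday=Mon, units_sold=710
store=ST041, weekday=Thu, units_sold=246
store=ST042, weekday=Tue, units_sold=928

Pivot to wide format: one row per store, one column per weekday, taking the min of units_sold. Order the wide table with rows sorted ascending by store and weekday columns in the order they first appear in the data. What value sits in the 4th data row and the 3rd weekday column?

With rows sorted ascending by store, row 4 is store=ST042. weekday columns in first-appearance order: Wed, Thu, Sat, Tue, Mon; column 3 is Sat.
Long rows with store=ST042, weekday=Sat: min(545, 373) = 373.

373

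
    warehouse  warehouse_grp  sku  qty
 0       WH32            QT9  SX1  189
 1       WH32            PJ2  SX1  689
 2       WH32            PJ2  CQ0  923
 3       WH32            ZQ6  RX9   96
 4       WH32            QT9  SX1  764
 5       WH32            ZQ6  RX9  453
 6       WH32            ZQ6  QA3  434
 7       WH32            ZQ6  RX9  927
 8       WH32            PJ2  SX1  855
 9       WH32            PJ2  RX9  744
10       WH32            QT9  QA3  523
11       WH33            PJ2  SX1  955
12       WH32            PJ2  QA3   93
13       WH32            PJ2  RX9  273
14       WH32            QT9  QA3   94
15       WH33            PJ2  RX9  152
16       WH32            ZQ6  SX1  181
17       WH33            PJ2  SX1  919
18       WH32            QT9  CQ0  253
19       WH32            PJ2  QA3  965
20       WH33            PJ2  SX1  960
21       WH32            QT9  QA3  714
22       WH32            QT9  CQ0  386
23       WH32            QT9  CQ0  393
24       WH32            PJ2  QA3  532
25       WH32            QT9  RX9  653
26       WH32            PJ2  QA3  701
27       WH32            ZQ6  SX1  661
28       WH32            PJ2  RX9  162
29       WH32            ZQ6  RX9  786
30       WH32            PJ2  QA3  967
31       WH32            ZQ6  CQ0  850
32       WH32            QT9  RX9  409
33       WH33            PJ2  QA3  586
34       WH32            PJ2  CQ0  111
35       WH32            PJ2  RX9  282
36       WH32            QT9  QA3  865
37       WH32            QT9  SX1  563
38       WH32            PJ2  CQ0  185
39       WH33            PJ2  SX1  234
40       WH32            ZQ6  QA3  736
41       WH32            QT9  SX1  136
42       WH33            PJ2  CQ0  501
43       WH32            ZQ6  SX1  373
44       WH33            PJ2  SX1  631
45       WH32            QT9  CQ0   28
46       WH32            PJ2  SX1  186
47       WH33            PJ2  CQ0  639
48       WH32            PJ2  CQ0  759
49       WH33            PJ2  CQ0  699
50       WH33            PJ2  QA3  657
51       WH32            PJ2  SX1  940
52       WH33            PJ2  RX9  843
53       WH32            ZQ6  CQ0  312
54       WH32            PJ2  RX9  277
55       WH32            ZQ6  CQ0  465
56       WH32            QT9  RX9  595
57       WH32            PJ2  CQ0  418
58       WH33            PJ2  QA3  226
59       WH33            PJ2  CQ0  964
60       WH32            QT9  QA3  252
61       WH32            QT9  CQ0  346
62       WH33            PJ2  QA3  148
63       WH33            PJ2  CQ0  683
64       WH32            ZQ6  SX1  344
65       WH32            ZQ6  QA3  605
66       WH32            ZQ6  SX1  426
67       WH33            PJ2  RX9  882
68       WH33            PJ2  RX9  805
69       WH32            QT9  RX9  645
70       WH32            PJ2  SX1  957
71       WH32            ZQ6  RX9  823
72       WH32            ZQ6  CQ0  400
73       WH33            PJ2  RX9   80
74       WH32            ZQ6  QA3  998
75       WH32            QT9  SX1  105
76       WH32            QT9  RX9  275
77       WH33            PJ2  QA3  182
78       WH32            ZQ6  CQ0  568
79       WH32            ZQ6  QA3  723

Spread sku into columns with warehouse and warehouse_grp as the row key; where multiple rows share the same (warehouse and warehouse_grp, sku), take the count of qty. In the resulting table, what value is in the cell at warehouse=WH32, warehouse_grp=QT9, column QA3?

5

Rows with warehouse=WH32, warehouse_grp=QT9 and sku=QA3: qty values are 523, 94, 714, 865, 252.
5 rows match — count = 5.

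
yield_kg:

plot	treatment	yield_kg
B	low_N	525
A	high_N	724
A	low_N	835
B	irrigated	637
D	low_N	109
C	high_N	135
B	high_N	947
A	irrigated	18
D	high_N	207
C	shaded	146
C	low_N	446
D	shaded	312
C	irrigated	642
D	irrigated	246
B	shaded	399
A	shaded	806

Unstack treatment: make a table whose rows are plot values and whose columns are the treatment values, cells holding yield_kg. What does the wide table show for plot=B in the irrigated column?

637

Wide layout: rows indexed by plot, columns are the 4 distinct treatment values (low_N, high_N, irrigated, shaded).
Cell (plot=B, treatment=irrigated) draws from the long row where plot=B and treatment=irrigated, which has yield_kg=637.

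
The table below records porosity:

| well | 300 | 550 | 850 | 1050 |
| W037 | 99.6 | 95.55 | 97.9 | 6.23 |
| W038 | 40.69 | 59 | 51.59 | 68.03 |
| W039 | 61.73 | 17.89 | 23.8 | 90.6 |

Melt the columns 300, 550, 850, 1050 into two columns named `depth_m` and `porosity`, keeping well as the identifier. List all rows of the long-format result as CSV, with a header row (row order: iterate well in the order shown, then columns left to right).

well,depth_m,porosity
W037,300,99.6
W037,550,95.55
W037,850,97.9
W037,1050,6.23
W038,300,40.69
W038,550,59
W038,850,51.59
W038,1050,68.03
W039,300,61.73
W039,550,17.89
W039,850,23.8
W039,1050,90.6

Each (well, column) pair becomes one row: 3 × 4 = 12 rows.
For example, (W037, 300) → porosity=99.6.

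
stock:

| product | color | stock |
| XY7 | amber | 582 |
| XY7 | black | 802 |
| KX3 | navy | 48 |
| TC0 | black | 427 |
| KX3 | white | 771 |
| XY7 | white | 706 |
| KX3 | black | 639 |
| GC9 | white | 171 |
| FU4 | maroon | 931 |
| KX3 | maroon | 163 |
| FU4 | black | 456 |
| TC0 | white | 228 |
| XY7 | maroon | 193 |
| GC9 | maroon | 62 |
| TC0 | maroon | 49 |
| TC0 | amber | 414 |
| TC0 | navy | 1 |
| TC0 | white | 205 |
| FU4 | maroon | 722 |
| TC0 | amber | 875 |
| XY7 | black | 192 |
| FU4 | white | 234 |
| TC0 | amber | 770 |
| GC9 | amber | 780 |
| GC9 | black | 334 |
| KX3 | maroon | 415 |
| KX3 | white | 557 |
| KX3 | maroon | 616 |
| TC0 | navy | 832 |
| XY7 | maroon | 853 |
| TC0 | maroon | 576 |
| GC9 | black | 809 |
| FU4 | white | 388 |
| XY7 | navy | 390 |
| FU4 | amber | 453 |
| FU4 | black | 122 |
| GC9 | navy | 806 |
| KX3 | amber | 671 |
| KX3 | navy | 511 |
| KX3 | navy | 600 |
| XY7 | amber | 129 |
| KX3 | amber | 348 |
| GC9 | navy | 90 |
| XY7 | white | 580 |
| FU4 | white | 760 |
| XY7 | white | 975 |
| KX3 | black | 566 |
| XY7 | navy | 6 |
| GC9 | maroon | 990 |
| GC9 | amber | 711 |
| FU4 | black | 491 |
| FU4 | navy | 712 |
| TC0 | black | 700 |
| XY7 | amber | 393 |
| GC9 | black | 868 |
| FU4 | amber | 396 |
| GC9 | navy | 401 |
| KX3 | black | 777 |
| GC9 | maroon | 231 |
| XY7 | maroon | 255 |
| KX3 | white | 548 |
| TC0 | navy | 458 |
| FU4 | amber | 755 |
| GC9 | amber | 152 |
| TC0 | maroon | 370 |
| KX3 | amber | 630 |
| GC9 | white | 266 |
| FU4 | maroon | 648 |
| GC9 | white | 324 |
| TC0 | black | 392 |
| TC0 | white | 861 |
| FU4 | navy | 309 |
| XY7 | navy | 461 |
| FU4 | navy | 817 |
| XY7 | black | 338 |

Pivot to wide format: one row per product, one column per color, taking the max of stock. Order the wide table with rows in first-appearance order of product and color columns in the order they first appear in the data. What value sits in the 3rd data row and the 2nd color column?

With rows in first-appearance order of product, row 3 is product=TC0. color columns in first-appearance order: amber, black, navy, white, maroon; column 2 is black.
Long rows with product=TC0, color=black: max(427, 700, 392) = 700.

700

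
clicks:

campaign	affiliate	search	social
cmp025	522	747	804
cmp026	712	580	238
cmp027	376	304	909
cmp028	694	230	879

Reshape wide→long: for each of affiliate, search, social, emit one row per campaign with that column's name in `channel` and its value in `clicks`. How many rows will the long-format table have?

12

4 campaign values × 3 melted columns = 12 rows.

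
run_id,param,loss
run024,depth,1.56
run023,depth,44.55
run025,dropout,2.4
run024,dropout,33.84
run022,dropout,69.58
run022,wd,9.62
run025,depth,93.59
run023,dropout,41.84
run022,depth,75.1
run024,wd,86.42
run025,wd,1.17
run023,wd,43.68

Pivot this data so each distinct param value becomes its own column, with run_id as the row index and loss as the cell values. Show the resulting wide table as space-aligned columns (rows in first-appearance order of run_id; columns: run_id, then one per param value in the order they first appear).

Columns: run_id plus the 3 distinct param values (depth, dropout, wd).
For example, row run024 column depth takes loss=1.56 from the long row (run024, depth).

run_id  depth  dropout  wd   
run024  1.56   33.84    86.42
run023  44.55  41.84    43.68
run025  93.59  2.4      1.17 
run022  75.1   69.58    9.62 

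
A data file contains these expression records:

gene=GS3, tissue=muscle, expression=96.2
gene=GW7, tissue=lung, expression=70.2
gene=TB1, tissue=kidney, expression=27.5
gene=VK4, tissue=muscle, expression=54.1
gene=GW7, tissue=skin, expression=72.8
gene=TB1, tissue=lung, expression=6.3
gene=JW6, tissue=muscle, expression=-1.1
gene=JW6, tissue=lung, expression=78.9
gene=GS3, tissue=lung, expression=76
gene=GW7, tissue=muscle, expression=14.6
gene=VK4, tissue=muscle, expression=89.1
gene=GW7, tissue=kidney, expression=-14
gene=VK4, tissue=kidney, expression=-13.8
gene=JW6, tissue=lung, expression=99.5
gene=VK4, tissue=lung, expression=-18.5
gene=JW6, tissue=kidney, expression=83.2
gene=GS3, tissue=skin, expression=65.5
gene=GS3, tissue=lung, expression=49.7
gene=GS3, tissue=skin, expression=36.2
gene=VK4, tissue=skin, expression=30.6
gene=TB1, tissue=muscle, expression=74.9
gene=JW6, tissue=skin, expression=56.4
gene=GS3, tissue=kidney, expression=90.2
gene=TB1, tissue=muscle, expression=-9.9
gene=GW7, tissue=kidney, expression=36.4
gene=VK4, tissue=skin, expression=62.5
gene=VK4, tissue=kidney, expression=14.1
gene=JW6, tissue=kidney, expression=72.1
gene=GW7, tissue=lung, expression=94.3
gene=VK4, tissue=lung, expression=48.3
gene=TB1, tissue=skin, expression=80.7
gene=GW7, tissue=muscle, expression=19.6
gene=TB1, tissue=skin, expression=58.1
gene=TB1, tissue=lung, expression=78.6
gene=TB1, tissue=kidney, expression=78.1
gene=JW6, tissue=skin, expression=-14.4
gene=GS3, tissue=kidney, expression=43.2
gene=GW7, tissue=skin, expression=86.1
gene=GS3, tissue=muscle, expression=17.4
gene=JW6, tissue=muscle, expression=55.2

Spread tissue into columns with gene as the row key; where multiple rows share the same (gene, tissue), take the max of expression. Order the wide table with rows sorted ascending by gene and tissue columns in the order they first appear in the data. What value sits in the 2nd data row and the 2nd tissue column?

94.3

With rows sorted ascending by gene, row 2 is gene=GW7. tissue columns in first-appearance order: muscle, lung, kidney, skin; column 2 is lung.
Long rows with gene=GW7, tissue=lung: max(70.2, 94.3) = 94.3.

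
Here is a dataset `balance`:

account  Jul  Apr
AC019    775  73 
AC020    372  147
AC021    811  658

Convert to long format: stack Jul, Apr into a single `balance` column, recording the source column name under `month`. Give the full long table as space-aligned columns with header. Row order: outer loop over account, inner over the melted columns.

Each (account, column) pair becomes one row: 3 × 2 = 6 rows.
For example, (AC019, Jul) → balance=775.

account  month  balance
AC019    Jul    775    
AC019    Apr    73     
AC020    Jul    372    
AC020    Apr    147    
AC021    Jul    811    
AC021    Apr    658    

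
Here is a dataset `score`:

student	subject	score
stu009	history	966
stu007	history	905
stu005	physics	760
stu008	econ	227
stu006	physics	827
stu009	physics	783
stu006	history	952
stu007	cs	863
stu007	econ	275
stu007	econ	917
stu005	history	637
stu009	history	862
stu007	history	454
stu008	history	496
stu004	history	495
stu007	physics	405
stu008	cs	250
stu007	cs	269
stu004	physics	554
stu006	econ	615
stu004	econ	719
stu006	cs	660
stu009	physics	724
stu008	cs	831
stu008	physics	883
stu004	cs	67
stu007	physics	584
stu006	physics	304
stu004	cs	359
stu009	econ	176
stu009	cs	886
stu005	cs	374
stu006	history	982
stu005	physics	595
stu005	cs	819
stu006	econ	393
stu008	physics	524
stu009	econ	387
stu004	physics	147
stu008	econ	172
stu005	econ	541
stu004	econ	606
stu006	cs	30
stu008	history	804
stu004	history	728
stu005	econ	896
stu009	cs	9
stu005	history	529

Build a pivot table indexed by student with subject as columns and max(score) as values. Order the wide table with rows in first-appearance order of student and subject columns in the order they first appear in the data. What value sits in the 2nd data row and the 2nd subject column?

With rows in first-appearance order of student, row 2 is student=stu007. subject columns in first-appearance order: history, physics, econ, cs; column 2 is physics.
Long rows with student=stu007, subject=physics: max(405, 584) = 584.

584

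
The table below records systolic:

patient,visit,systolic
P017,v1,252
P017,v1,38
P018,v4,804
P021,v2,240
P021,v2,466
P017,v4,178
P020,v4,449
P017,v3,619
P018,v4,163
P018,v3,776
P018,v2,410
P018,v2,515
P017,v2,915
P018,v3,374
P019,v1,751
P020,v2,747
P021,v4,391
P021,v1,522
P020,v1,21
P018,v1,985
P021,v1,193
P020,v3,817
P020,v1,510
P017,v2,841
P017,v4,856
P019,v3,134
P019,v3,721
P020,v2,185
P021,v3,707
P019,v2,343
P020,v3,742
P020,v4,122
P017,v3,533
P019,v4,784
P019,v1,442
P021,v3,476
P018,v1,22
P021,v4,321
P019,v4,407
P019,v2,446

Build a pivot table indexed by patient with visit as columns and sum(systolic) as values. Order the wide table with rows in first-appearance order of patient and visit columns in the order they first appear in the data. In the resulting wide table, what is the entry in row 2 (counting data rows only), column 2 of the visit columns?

With rows in first-appearance order of patient, row 2 is patient=P018. visit columns in first-appearance order: v1, v4, v2, v3; column 2 is v4.
Long rows with patient=P018, visit=v4: 804 + 163 = 967.

967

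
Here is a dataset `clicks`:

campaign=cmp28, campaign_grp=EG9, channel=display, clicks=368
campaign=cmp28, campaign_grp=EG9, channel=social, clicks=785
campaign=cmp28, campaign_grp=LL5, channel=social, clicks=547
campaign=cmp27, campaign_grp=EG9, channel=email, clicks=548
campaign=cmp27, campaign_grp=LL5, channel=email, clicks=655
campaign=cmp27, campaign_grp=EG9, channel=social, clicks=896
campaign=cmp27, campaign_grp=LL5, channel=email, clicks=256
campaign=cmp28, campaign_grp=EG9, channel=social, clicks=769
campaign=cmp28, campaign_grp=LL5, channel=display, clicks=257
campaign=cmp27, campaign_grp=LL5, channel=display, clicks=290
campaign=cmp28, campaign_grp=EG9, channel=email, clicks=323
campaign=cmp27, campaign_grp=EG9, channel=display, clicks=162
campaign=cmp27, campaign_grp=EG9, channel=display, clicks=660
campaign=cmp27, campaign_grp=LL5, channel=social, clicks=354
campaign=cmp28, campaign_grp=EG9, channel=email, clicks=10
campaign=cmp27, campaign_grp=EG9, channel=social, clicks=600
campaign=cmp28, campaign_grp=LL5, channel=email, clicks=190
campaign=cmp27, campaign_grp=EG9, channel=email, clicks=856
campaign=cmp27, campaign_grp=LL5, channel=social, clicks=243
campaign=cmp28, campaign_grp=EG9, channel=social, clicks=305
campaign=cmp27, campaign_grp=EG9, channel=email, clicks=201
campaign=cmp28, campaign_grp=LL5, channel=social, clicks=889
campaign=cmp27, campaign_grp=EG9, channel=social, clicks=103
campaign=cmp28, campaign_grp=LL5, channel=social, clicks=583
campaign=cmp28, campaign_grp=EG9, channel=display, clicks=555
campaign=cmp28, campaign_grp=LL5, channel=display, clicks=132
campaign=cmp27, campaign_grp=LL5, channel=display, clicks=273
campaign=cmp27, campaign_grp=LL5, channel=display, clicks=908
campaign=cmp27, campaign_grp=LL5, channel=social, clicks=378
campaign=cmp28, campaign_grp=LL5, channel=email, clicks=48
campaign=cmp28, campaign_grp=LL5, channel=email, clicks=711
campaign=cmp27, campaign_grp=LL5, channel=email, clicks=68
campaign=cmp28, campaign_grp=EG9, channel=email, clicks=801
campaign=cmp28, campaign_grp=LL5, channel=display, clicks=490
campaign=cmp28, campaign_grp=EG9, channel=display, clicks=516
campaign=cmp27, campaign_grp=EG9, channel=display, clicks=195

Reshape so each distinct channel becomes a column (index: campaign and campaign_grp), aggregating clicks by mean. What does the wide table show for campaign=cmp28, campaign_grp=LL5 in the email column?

Rows with campaign=cmp28, campaign_grp=LL5 and channel=email: clicks values are 190, 48, 711.
(190 + 48 + 711) / 3 = 316.33.

316.33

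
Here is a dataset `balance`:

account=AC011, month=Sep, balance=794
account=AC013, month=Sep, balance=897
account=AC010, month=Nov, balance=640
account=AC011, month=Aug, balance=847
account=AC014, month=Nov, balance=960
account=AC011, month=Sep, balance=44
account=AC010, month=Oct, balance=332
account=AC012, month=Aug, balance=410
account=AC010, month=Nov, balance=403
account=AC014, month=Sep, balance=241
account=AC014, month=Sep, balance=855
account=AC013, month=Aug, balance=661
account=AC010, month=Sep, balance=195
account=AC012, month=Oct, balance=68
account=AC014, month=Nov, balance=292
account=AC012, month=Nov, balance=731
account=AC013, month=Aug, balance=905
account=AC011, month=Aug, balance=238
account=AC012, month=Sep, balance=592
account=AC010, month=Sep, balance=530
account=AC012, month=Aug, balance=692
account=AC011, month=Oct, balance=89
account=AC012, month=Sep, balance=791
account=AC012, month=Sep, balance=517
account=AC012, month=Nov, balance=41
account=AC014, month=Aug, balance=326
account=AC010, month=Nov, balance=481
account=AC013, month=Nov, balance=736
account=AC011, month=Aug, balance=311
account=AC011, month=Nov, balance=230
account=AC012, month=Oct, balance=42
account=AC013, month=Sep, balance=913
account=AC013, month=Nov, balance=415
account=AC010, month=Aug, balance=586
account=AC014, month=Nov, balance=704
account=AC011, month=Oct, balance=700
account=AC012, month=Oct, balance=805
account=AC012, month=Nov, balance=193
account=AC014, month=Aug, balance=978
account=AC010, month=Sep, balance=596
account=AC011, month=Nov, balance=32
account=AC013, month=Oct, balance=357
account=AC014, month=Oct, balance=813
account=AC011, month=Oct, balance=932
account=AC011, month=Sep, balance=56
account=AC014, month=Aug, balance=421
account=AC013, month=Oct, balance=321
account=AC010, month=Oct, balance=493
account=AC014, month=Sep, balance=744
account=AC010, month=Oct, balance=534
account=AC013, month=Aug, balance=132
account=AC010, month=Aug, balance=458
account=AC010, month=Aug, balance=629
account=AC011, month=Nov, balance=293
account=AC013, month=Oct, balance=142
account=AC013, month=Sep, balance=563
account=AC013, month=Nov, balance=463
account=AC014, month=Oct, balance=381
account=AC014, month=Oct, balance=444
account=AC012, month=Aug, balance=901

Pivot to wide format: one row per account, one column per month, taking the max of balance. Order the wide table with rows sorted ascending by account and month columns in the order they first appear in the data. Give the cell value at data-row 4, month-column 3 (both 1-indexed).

905

With rows sorted ascending by account, row 4 is account=AC013. month columns in first-appearance order: Sep, Nov, Aug, Oct; column 3 is Aug.
Long rows with account=AC013, month=Aug: max(661, 905, 132) = 905.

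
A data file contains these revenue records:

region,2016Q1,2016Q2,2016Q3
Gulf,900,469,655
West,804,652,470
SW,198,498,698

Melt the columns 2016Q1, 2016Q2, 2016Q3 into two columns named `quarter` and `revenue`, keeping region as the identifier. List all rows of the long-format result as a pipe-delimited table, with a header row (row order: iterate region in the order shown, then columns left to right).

Each (region, column) pair becomes one row: 3 × 3 = 9 rows.
For example, (Gulf, 2016Q1) → revenue=900.

| region | quarter | revenue |
| Gulf | 2016Q1 | 900 |
| Gulf | 2016Q2 | 469 |
| Gulf | 2016Q3 | 655 |
| West | 2016Q1 | 804 |
| West | 2016Q2 | 652 |
| West | 2016Q3 | 470 |
| SW | 2016Q1 | 198 |
| SW | 2016Q2 | 498 |
| SW | 2016Q3 | 698 |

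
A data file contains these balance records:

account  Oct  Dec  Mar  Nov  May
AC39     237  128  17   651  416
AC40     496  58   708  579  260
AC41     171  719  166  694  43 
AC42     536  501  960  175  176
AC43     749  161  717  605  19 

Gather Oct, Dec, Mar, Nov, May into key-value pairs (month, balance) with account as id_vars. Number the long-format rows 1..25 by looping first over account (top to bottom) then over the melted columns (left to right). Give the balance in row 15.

43

25 rows total (5 × 5). Row 15: index ⌊(15-1)/5⌋ = 2 into account → AC41; (15-1) mod 5 = 4 into the melted columns → May.
So row 15 is (AC41, May, 43); balance = 43.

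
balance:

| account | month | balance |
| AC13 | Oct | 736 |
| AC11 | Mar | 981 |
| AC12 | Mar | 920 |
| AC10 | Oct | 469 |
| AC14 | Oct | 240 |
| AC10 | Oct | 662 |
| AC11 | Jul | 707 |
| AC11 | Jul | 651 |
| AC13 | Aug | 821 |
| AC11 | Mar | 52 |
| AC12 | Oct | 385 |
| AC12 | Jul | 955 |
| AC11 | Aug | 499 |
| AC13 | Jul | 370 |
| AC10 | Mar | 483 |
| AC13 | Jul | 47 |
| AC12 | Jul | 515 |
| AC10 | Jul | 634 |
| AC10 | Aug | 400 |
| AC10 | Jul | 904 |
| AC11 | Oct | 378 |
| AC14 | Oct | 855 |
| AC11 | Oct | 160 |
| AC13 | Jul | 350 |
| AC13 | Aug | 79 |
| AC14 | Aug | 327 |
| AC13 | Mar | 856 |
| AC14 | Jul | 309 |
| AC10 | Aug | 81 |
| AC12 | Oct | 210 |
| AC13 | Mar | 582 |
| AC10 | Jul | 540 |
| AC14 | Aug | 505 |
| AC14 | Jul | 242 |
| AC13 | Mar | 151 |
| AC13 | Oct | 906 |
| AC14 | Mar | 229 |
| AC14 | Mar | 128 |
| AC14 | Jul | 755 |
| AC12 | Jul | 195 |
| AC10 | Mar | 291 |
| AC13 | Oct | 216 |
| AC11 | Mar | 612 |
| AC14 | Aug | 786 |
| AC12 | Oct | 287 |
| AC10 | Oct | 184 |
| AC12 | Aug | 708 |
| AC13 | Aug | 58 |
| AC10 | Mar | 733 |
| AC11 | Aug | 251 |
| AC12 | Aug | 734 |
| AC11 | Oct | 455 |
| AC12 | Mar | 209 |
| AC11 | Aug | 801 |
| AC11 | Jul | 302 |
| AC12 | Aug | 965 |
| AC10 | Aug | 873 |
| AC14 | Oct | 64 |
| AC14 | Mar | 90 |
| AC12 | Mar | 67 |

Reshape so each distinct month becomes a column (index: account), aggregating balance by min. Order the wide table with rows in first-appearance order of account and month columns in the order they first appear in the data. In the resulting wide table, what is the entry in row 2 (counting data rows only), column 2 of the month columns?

52

With rows in first-appearance order of account, row 2 is account=AC11. month columns in first-appearance order: Oct, Mar, Jul, Aug; column 2 is Mar.
Long rows with account=AC11, month=Mar: min(981, 52, 612) = 52.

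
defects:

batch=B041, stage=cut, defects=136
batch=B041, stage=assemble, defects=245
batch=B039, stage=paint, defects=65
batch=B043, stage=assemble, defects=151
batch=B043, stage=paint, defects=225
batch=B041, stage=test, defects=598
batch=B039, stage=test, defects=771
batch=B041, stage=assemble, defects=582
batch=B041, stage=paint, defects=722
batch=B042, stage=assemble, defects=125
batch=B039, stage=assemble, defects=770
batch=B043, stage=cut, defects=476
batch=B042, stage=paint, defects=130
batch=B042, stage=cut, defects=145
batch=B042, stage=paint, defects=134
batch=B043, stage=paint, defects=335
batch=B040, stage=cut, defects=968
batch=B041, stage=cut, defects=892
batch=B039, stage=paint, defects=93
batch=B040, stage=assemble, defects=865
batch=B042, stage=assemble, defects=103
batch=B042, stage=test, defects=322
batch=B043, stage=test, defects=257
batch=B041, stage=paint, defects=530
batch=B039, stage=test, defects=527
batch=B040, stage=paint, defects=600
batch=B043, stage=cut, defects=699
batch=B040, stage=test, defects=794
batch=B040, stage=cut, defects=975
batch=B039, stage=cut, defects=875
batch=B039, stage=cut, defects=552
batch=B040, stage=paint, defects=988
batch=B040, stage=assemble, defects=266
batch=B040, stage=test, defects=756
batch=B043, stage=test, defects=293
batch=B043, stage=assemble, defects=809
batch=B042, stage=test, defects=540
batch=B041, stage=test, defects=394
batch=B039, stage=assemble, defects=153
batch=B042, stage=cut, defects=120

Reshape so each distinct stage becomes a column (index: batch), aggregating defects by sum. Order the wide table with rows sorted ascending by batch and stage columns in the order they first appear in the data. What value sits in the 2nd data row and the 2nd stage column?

1131

With rows sorted ascending by batch, row 2 is batch=B040. stage columns in first-appearance order: cut, assemble, paint, test; column 2 is assemble.
Long rows with batch=B040, stage=assemble: 865 + 266 = 1131.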